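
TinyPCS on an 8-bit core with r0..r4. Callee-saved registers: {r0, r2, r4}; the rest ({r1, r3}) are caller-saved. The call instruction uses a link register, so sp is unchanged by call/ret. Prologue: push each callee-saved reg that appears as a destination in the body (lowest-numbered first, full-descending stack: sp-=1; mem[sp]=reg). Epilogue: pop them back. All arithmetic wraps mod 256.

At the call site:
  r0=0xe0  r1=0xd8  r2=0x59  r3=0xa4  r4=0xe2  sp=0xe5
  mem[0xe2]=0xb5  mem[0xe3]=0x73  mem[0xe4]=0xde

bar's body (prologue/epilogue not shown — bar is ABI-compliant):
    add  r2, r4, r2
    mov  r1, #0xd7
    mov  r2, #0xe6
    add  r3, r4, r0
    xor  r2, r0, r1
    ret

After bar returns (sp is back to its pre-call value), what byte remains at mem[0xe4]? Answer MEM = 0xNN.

MEM = 0x59

prologue: push r2 -> mem[0xe4]=0x59, sp=0xe4
body[0] add  r2, r4, r2 -> r2=0x3b
body[1] mov  r1, #0xd7 -> r1=0xd7
body[2] mov  r2, #0xe6 -> r2=0xe6
body[3] add  r3, r4, r0 -> r3=0xc2
body[4] xor  r2, r0, r1 -> r2=0x37
epilogue: pop r2=0x59, sp=0xe5
prologue pushed ['r2'] at ['0xe4']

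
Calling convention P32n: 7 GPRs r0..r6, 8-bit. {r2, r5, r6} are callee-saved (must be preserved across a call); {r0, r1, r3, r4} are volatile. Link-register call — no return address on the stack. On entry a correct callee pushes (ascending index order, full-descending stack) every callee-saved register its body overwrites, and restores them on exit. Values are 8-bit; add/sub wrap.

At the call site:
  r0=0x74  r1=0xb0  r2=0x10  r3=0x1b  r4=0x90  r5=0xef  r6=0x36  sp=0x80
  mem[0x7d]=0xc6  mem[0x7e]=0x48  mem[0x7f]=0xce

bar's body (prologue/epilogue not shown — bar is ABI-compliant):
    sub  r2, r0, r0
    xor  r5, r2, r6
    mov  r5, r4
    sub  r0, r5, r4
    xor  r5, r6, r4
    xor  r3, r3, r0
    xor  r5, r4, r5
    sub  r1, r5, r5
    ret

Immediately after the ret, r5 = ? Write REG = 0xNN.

REG = 0xef

prologue: push r2 → mem[0x7f]=0x10, sp=0x7f
prologue: push r5 → mem[0x7e]=0xef, sp=0x7e
body[0] sub  r2, r0, r0 → r2=0x00
body[1] xor  r5, r2, r6 → r5=0x36
body[2] mov  r5, r4 → r5=0x90
body[3] sub  r0, r5, r4 → r0=0x00
body[4] xor  r5, r6, r4 → r5=0xa6
body[5] xor  r3, r3, r0 → r3=0x1b
body[6] xor  r5, r4, r5 → r5=0x36
body[7] sub  r1, r5, r5 → r1=0x00
epilogue: pop r5=0xef, sp=0x7f
epilogue: pop r2=0x10, sp=0x80
r5 is callee-saved → restored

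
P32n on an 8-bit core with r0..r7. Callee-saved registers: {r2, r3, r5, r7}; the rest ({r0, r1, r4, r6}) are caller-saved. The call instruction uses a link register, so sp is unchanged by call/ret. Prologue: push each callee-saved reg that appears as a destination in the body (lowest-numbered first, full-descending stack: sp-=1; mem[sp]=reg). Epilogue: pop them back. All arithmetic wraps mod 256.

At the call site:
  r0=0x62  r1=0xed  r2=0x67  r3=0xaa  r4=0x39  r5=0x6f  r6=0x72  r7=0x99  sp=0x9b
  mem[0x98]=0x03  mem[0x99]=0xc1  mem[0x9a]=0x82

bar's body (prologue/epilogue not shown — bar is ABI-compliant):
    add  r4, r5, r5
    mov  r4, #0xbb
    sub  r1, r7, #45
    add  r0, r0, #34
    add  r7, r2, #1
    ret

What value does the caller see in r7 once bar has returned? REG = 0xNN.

REG = 0x99

prologue: push r7 → mem[0x9a]=0x99, sp=0x9a
body[0] add  r4, r5, r5 → r4=0xde
body[1] mov  r4, #0xbb → r4=0xbb
body[2] sub  r1, r7, #45 → r1=0x6c
body[3] add  r0, r0, #34 → r0=0x84
body[4] add  r7, r2, #1 → r7=0x68
epilogue: pop r7=0x99, sp=0x9b
r7 is callee-saved → restored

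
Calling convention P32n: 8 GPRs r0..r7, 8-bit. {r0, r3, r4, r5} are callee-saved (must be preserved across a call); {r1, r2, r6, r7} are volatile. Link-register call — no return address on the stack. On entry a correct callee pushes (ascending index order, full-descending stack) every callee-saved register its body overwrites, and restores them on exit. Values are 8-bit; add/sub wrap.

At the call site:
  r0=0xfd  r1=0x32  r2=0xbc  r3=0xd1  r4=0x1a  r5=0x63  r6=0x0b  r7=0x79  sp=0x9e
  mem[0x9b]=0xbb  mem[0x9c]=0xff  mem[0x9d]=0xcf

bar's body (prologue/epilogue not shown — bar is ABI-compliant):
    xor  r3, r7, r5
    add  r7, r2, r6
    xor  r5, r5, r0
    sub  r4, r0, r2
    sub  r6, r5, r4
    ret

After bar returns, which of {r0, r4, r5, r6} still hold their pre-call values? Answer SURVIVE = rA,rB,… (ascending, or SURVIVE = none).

SURVIVE = r0,r4,r5

prologue: push r3 → mem[0x9d]=0xd1, sp=0x9d
prologue: push r4 → mem[0x9c]=0x1a, sp=0x9c
prologue: push r5 → mem[0x9b]=0x63, sp=0x9b
body[0] xor  r3, r7, r5 → r3=0x1a
body[1] add  r7, r2, r6 → r7=0xc7
body[2] xor  r5, r5, r0 → r5=0x9e
body[3] sub  r4, r0, r2 → r4=0x41
body[4] sub  r6, r5, r4 → r6=0x5d
epilogue: pop r5=0x63, sp=0x9c
epilogue: pop r4=0x1a, sp=0x9d
epilogue: pop r3=0xd1, sp=0x9e
r0: callee-saved, written=False
r4: callee-saved, written=True
r5: callee-saved, written=True
r6: caller-saved, written=True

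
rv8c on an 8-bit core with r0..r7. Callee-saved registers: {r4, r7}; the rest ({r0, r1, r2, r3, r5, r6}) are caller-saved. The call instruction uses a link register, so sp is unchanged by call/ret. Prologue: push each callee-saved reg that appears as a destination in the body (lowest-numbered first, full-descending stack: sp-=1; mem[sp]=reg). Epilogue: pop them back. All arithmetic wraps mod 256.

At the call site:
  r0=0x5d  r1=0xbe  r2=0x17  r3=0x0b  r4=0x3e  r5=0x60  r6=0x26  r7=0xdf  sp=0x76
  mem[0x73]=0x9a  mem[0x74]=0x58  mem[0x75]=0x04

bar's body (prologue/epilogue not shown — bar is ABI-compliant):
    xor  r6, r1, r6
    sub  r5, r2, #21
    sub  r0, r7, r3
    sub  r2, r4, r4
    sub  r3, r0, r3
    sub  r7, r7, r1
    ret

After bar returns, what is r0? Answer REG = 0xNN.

REG = 0xd4

prologue: push r7 → mem[0x75]=0xdf, sp=0x75
body[0] xor  r6, r1, r6 → r6=0x98
body[1] sub  r5, r2, #21 → r5=0x02
body[2] sub  r0, r7, r3 → r0=0xd4
body[3] sub  r2, r4, r4 → r2=0x00
body[4] sub  r3, r0, r3 → r3=0xc9
body[5] sub  r7, r7, r1 → r7=0x21
epilogue: pop r7=0xdf, sp=0x76
r0 is caller-saved → body value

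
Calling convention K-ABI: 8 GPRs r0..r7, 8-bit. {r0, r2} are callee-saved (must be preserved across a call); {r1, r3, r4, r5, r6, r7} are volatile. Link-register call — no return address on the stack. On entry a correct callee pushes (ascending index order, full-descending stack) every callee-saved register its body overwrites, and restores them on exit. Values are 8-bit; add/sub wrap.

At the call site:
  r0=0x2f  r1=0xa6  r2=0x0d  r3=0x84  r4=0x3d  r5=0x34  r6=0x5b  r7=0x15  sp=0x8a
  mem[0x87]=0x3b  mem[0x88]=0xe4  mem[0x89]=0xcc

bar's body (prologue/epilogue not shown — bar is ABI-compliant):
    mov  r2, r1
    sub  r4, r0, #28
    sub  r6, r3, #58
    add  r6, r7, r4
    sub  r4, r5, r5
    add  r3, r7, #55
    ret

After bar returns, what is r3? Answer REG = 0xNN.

REG = 0x4c

prologue: push r2 → mem[0x89]=0x0d, sp=0x89
body[0] mov  r2, r1 → r2=0xa6
body[1] sub  r4, r0, #28 → r4=0x13
body[2] sub  r6, r3, #58 → r6=0x4a
body[3] add  r6, r7, r4 → r6=0x28
body[4] sub  r4, r5, r5 → r4=0x00
body[5] add  r3, r7, #55 → r3=0x4c
epilogue: pop r2=0x0d, sp=0x8a
r3 is caller-saved → body value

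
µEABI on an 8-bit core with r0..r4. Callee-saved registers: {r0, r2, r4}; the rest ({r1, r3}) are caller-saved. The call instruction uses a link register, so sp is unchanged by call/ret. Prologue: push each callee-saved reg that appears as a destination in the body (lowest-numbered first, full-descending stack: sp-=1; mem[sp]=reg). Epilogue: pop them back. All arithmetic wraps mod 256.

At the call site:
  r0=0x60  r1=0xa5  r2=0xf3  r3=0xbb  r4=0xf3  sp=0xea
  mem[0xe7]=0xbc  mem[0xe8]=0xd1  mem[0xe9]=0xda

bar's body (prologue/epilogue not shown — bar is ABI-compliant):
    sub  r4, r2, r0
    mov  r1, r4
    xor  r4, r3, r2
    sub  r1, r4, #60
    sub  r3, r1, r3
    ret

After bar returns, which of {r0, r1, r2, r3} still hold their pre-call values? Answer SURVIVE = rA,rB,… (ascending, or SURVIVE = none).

prologue: push r4 -> mem[0xe9]=0xf3, sp=0xe9
body[0] sub  r4, r2, r0 -> r4=0x93
body[1] mov  r1, r4 -> r1=0x93
body[2] xor  r4, r3, r2 -> r4=0x48
body[3] sub  r1, r4, #60 -> r1=0x0c
body[4] sub  r3, r1, r3 -> r3=0x51
epilogue: pop r4=0xf3, sp=0xea
r0: callee-saved, written=False
r1: caller-saved, written=True
r2: callee-saved, written=False
r3: caller-saved, written=True

SURVIVE = r0,r2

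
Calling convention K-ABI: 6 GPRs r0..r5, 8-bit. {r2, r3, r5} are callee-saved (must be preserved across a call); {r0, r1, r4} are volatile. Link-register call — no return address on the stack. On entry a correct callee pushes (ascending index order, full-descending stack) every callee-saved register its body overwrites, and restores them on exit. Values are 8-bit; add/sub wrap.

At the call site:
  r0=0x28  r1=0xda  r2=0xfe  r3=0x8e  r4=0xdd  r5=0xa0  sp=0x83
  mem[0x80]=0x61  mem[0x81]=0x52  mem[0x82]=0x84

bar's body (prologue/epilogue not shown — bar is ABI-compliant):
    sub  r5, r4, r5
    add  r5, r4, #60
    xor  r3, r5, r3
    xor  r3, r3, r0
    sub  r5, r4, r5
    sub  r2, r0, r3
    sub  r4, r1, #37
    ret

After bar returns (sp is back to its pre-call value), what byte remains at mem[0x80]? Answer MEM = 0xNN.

prologue: push r2 -> mem[0x82]=0xfe, sp=0x82
prologue: push r3 -> mem[0x81]=0x8e, sp=0x81
prologue: push r5 -> mem[0x80]=0xa0, sp=0x80
body[0] sub  r5, r4, r5 -> r5=0x3d
body[1] add  r5, r4, #60 -> r5=0x19
body[2] xor  r3, r5, r3 -> r3=0x97
body[3] xor  r3, r3, r0 -> r3=0xbf
body[4] sub  r5, r4, r5 -> r5=0xc4
body[5] sub  r2, r0, r3 -> r2=0x69
body[6] sub  r4, r1, #37 -> r4=0xb5
epilogue: pop r5=0xa0, sp=0x81
epilogue: pop r3=0x8e, sp=0x82
epilogue: pop r2=0xfe, sp=0x83
prologue pushed ['r2', 'r3', 'r5'] at ['0x82', '0x81', '0x80']

MEM = 0xa0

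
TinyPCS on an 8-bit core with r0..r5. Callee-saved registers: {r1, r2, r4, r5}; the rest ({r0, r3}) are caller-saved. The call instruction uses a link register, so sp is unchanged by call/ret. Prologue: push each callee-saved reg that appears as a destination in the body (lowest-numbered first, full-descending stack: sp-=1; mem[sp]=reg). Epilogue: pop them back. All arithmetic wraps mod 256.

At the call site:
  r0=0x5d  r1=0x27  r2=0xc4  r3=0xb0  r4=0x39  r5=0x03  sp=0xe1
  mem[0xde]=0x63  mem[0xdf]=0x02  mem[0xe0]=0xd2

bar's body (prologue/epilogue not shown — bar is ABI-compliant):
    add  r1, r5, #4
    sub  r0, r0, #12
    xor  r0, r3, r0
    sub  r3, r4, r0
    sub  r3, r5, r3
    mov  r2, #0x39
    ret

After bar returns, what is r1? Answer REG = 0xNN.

prologue: push r1 -> mem[0xe0]=0x27, sp=0xe0
prologue: push r2 -> mem[0xdf]=0xc4, sp=0xdf
body[0] add  r1, r5, #4 -> r1=0x07
body[1] sub  r0, r0, #12 -> r0=0x51
body[2] xor  r0, r3, r0 -> r0=0xe1
body[3] sub  r3, r4, r0 -> r3=0x58
body[4] sub  r3, r5, r3 -> r3=0xab
body[5] mov  r2, #0x39 -> r2=0x39
epilogue: pop r2=0xc4, sp=0xe0
epilogue: pop r1=0x27, sp=0xe1
r1 is callee-saved -> restored

REG = 0x27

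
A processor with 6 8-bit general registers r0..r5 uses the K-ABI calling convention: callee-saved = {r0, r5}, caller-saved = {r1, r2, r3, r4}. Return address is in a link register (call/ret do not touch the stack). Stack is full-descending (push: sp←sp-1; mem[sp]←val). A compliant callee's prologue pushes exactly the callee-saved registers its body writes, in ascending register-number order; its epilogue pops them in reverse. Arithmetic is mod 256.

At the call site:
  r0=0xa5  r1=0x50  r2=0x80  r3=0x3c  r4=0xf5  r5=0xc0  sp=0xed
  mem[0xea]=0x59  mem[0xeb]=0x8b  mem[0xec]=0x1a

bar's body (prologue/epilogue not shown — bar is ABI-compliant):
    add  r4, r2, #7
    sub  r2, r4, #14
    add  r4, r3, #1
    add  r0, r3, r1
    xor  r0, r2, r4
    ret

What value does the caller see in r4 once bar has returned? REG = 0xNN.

prologue: push r0 → mem[0xec]=0xa5, sp=0xec
body[0] add  r4, r2, #7 → r4=0x87
body[1] sub  r2, r4, #14 → r2=0x79
body[2] add  r4, r3, #1 → r4=0x3d
body[3] add  r0, r3, r1 → r0=0x8c
body[4] xor  r0, r2, r4 → r0=0x44
epilogue: pop r0=0xa5, sp=0xed
r4 is caller-saved → body value

REG = 0x3d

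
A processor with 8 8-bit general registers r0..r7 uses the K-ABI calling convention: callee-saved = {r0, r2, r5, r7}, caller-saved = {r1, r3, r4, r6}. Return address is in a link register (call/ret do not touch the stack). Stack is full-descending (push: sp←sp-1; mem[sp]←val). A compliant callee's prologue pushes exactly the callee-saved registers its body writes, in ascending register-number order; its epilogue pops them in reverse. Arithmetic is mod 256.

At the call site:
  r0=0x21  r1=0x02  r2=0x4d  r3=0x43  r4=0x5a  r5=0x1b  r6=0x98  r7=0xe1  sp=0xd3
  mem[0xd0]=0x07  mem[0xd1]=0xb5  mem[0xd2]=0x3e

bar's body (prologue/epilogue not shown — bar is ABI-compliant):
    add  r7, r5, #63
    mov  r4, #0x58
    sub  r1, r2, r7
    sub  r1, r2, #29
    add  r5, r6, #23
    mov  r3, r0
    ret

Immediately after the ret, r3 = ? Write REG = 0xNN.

prologue: push r5 → mem[0xd2]=0x1b, sp=0xd2
prologue: push r7 → mem[0xd1]=0xe1, sp=0xd1
body[0] add  r7, r5, #63 → r7=0x5a
body[1] mov  r4, #0x58 → r4=0x58
body[2] sub  r1, r2, r7 → r1=0xf3
body[3] sub  r1, r2, #29 → r1=0x30
body[4] add  r5, r6, #23 → r5=0xaf
body[5] mov  r3, r0 → r3=0x21
epilogue: pop r7=0xe1, sp=0xd2
epilogue: pop r5=0x1b, sp=0xd3
r3 is caller-saved → body value

REG = 0x21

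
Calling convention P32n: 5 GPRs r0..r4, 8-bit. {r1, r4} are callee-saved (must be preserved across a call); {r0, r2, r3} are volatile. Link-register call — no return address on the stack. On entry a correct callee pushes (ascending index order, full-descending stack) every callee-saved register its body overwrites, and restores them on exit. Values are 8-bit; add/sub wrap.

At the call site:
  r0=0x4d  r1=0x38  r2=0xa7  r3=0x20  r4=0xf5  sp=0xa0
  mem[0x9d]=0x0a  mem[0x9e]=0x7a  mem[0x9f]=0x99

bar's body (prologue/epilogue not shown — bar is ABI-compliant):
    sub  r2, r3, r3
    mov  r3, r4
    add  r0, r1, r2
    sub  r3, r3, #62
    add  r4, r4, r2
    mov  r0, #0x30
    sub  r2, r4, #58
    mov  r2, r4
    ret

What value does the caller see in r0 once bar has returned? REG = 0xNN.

REG = 0x30

prologue: push r4 → mem[0x9f]=0xf5, sp=0x9f
body[0] sub  r2, r3, r3 → r2=0x00
body[1] mov  r3, r4 → r3=0xf5
body[2] add  r0, r1, r2 → r0=0x38
body[3] sub  r3, r3, #62 → r3=0xb7
body[4] add  r4, r4, r2 → r4=0xf5
body[5] mov  r0, #0x30 → r0=0x30
body[6] sub  r2, r4, #58 → r2=0xbb
body[7] mov  r2, r4 → r2=0xf5
epilogue: pop r4=0xf5, sp=0xa0
r0 is caller-saved → body value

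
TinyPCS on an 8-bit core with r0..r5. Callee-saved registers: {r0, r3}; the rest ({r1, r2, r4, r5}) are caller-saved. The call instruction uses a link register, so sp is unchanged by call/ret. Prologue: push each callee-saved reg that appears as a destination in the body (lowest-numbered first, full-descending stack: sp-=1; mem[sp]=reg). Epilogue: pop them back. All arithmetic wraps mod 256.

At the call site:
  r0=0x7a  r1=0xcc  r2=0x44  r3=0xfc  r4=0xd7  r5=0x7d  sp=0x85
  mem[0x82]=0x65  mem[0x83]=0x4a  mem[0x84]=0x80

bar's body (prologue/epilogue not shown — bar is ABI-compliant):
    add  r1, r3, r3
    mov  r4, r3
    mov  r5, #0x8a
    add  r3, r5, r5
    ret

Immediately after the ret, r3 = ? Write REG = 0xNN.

REG = 0xfc

prologue: push r3 -> mem[0x84]=0xfc, sp=0x84
body[0] add  r1, r3, r3 -> r1=0xf8
body[1] mov  r4, r3 -> r4=0xfc
body[2] mov  r5, #0x8a -> r5=0x8a
body[3] add  r3, r5, r5 -> r3=0x14
epilogue: pop r3=0xfc, sp=0x85
r3 is callee-saved -> restored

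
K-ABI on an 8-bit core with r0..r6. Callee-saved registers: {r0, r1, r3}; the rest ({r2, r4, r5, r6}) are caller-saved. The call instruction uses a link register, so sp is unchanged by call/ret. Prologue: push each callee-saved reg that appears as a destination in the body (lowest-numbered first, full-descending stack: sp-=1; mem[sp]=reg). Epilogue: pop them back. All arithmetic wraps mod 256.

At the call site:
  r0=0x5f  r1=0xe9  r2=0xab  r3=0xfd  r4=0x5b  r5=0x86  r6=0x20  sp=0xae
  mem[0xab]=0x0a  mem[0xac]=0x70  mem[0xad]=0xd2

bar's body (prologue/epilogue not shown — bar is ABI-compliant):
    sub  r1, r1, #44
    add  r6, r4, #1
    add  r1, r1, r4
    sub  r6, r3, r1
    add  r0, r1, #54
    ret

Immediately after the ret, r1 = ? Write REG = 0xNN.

REG = 0xe9

prologue: push r0 -> mem[0xad]=0x5f, sp=0xad
prologue: push r1 -> mem[0xac]=0xe9, sp=0xac
body[0] sub  r1, r1, #44 -> r1=0xbd
body[1] add  r6, r4, #1 -> r6=0x5c
body[2] add  r1, r1, r4 -> r1=0x18
body[3] sub  r6, r3, r1 -> r6=0xe5
body[4] add  r0, r1, #54 -> r0=0x4e
epilogue: pop r1=0xe9, sp=0xad
epilogue: pop r0=0x5f, sp=0xae
r1 is callee-saved -> restored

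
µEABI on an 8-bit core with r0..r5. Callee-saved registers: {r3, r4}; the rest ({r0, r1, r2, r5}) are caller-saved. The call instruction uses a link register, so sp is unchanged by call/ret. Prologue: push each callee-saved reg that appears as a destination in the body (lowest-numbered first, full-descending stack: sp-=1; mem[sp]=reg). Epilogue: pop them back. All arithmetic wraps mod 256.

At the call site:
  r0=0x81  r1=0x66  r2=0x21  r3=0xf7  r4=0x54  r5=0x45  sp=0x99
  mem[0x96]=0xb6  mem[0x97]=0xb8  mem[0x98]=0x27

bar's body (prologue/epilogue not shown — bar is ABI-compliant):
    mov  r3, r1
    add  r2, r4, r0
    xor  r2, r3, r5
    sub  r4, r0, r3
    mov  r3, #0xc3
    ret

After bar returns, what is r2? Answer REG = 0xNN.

prologue: push r3 -> mem[0x98]=0xf7, sp=0x98
prologue: push r4 -> mem[0x97]=0x54, sp=0x97
body[0] mov  r3, r1 -> r3=0x66
body[1] add  r2, r4, r0 -> r2=0xd5
body[2] xor  r2, r3, r5 -> r2=0x23
body[3] sub  r4, r0, r3 -> r4=0x1b
body[4] mov  r3, #0xc3 -> r3=0xc3
epilogue: pop r4=0x54, sp=0x98
epilogue: pop r3=0xf7, sp=0x99
r2 is caller-saved -> body value

REG = 0x23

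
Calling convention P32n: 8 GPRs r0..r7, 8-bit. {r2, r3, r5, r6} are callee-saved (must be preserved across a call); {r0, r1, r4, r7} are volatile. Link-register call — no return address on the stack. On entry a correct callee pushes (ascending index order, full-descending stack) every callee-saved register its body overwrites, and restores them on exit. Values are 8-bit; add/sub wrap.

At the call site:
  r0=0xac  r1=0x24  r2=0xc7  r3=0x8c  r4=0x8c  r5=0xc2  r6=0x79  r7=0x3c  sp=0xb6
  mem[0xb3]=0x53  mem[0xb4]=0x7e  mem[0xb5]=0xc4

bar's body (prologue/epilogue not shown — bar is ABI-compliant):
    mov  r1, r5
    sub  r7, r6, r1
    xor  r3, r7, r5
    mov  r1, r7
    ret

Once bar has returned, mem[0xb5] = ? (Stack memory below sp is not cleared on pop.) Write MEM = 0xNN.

prologue: push r3 → mem[0xb5]=0x8c, sp=0xb5
body[0] mov  r1, r5 → r1=0xc2
body[1] sub  r7, r6, r1 → r7=0xb7
body[2] xor  r3, r7, r5 → r3=0x75
body[3] mov  r1, r7 → r1=0xb7
epilogue: pop r3=0x8c, sp=0xb6
prologue pushed ['r3'] at ['0xb5']

MEM = 0x8c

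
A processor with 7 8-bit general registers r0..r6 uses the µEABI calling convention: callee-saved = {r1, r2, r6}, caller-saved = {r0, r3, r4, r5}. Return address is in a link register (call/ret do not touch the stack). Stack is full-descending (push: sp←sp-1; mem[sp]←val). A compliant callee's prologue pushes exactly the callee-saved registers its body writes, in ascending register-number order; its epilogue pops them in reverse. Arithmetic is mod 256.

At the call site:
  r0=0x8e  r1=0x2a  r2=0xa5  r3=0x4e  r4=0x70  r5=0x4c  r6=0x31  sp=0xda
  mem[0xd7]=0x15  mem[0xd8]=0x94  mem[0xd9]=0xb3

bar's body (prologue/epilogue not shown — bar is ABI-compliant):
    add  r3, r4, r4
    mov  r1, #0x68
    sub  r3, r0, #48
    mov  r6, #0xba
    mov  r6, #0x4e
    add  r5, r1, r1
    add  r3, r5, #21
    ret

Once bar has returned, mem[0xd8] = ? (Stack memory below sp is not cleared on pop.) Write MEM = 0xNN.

prologue: push r1 → mem[0xd9]=0x2a, sp=0xd9
prologue: push r6 → mem[0xd8]=0x31, sp=0xd8
body[0] add  r3, r4, r4 → r3=0xe0
body[1] mov  r1, #0x68 → r1=0x68
body[2] sub  r3, r0, #48 → r3=0x5e
body[3] mov  r6, #0xba → r6=0xba
body[4] mov  r6, #0x4e → r6=0x4e
body[5] add  r5, r1, r1 → r5=0xd0
body[6] add  r3, r5, #21 → r3=0xe5
epilogue: pop r6=0x31, sp=0xd9
epilogue: pop r1=0x2a, sp=0xda
prologue pushed ['r1', 'r6'] at ['0xd9', '0xd8']

MEM = 0x31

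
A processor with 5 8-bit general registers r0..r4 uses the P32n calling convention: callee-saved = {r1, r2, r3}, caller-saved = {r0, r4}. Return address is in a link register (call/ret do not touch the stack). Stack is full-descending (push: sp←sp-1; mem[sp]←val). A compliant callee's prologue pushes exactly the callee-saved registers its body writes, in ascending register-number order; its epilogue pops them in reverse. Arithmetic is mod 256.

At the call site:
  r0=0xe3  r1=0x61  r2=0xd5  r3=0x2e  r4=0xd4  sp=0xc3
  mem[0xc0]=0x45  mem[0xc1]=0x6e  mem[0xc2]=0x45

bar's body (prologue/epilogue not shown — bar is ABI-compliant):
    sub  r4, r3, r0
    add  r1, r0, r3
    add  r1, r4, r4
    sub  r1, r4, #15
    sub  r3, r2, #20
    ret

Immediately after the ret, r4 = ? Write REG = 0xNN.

REG = 0x4b

prologue: push r1 → mem[0xc2]=0x61, sp=0xc2
prologue: push r3 → mem[0xc1]=0x2e, sp=0xc1
body[0] sub  r4, r3, r0 → r4=0x4b
body[1] add  r1, r0, r3 → r1=0x11
body[2] add  r1, r4, r4 → r1=0x96
body[3] sub  r1, r4, #15 → r1=0x3c
body[4] sub  r3, r2, #20 → r3=0xc1
epilogue: pop r3=0x2e, sp=0xc2
epilogue: pop r1=0x61, sp=0xc3
r4 is caller-saved → body value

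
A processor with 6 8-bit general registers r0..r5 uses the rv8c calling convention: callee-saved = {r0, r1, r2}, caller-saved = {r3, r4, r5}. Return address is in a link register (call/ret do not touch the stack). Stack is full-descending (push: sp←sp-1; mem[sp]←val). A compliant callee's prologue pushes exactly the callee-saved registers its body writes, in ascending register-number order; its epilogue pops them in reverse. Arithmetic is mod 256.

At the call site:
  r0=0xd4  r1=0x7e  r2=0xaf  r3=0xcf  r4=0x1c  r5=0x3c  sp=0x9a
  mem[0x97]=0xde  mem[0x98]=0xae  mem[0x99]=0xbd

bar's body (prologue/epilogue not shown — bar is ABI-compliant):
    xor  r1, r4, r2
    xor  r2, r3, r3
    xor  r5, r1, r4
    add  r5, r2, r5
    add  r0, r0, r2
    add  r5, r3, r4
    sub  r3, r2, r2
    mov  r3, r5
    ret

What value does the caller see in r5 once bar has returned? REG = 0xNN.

REG = 0xeb

prologue: push r0 -> mem[0x99]=0xd4, sp=0x99
prologue: push r1 -> mem[0x98]=0x7e, sp=0x98
prologue: push r2 -> mem[0x97]=0xaf, sp=0x97
body[0] xor  r1, r4, r2 -> r1=0xb3
body[1] xor  r2, r3, r3 -> r2=0x00
body[2] xor  r5, r1, r4 -> r5=0xaf
body[3] add  r5, r2, r5 -> r5=0xaf
body[4] add  r0, r0, r2 -> r0=0xd4
body[5] add  r5, r3, r4 -> r5=0xeb
body[6] sub  r3, r2, r2 -> r3=0x00
body[7] mov  r3, r5 -> r3=0xeb
epilogue: pop r2=0xaf, sp=0x98
epilogue: pop r1=0x7e, sp=0x99
epilogue: pop r0=0xd4, sp=0x9a
r5 is caller-saved -> body value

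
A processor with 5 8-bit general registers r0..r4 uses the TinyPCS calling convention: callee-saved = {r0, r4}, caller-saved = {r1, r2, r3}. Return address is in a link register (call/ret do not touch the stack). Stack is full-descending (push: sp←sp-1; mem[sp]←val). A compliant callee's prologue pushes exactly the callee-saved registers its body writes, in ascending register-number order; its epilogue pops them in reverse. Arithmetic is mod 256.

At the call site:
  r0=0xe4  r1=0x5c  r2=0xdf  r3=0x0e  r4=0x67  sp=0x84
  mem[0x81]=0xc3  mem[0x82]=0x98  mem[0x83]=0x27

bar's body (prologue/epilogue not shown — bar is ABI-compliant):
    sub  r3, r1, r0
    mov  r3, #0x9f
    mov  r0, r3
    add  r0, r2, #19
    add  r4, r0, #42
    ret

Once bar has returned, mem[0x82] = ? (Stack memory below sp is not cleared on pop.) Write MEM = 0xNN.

prologue: push r0 → mem[0x83]=0xe4, sp=0x83
prologue: push r4 → mem[0x82]=0x67, sp=0x82
body[0] sub  r3, r1, r0 → r3=0x78
body[1] mov  r3, #0x9f → r3=0x9f
body[2] mov  r0, r3 → r0=0x9f
body[3] add  r0, r2, #19 → r0=0xf2
body[4] add  r4, r0, #42 → r4=0x1c
epilogue: pop r4=0x67, sp=0x83
epilogue: pop r0=0xe4, sp=0x84
prologue pushed ['r0', 'r4'] at ['0x83', '0x82']

MEM = 0x67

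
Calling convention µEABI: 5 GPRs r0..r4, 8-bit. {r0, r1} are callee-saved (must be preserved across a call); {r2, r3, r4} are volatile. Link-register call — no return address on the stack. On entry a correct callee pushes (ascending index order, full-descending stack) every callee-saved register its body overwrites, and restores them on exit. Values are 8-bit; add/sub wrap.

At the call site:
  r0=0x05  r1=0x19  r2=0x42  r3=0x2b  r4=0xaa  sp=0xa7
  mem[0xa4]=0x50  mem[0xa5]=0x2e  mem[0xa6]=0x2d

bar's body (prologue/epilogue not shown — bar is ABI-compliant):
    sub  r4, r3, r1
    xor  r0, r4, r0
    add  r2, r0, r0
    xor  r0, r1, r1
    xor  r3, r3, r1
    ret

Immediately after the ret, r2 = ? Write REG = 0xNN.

REG = 0x2e

prologue: push r0 -> mem[0xa6]=0x05, sp=0xa6
body[0] sub  r4, r3, r1 -> r4=0x12
body[1] xor  r0, r4, r0 -> r0=0x17
body[2] add  r2, r0, r0 -> r2=0x2e
body[3] xor  r0, r1, r1 -> r0=0x00
body[4] xor  r3, r3, r1 -> r3=0x32
epilogue: pop r0=0x05, sp=0xa7
r2 is caller-saved -> body value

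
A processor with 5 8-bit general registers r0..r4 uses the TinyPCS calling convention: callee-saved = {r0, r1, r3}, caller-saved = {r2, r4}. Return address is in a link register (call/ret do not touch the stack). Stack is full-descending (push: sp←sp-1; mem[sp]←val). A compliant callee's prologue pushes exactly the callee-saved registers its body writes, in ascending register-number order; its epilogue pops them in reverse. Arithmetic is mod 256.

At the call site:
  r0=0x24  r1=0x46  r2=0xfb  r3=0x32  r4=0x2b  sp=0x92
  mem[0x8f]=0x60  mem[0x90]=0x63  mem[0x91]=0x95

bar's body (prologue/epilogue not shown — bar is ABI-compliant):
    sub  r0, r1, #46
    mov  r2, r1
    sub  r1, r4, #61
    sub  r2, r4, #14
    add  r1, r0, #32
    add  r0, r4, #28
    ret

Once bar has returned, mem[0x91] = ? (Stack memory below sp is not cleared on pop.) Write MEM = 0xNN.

MEM = 0x24

prologue: push r0 → mem[0x91]=0x24, sp=0x91
prologue: push r1 → mem[0x90]=0x46, sp=0x90
body[0] sub  r0, r1, #46 → r0=0x18
body[1] mov  r2, r1 → r2=0x46
body[2] sub  r1, r4, #61 → r1=0xee
body[3] sub  r2, r4, #14 → r2=0x1d
body[4] add  r1, r0, #32 → r1=0x38
body[5] add  r0, r4, #28 → r0=0x47
epilogue: pop r1=0x46, sp=0x91
epilogue: pop r0=0x24, sp=0x92
prologue pushed ['r0', 'r1'] at ['0x91', '0x90']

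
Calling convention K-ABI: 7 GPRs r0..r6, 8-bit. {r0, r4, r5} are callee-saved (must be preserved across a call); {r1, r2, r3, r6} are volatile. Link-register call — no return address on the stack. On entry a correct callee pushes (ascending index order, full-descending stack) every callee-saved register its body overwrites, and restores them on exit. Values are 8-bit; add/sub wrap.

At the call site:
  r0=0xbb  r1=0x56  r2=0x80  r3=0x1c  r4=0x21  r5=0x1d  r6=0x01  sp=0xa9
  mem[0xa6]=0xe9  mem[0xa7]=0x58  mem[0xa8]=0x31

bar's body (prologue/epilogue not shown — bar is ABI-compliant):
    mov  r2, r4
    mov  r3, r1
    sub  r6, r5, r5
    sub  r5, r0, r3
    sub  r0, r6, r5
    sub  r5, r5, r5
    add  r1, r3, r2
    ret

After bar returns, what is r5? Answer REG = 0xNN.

prologue: push r0 -> mem[0xa8]=0xbb, sp=0xa8
prologue: push r5 -> mem[0xa7]=0x1d, sp=0xa7
body[0] mov  r2, r4 -> r2=0x21
body[1] mov  r3, r1 -> r3=0x56
body[2] sub  r6, r5, r5 -> r6=0x00
body[3] sub  r5, r0, r3 -> r5=0x65
body[4] sub  r0, r6, r5 -> r0=0x9b
body[5] sub  r5, r5, r5 -> r5=0x00
body[6] add  r1, r3, r2 -> r1=0x77
epilogue: pop r5=0x1d, sp=0xa8
epilogue: pop r0=0xbb, sp=0xa9
r5 is callee-saved -> restored

REG = 0x1d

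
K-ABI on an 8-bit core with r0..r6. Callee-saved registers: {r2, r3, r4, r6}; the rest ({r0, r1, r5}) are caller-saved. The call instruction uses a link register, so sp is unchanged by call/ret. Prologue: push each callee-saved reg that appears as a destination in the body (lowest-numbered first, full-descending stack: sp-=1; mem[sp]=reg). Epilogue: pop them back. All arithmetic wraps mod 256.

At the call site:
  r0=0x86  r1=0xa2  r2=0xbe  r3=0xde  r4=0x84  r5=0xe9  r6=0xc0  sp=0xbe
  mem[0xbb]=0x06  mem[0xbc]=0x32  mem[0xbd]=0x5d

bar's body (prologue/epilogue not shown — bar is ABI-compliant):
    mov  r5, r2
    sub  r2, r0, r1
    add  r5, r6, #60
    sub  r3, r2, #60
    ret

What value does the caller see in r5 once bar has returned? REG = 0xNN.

prologue: push r2 → mem[0xbd]=0xbe, sp=0xbd
prologue: push r3 → mem[0xbc]=0xde, sp=0xbc
body[0] mov  r5, r2 → r5=0xbe
body[1] sub  r2, r0, r1 → r2=0xe4
body[2] add  r5, r6, #60 → r5=0xfc
body[3] sub  r3, r2, #60 → r3=0xa8
epilogue: pop r3=0xde, sp=0xbd
epilogue: pop r2=0xbe, sp=0xbe
r5 is caller-saved → body value

REG = 0xfc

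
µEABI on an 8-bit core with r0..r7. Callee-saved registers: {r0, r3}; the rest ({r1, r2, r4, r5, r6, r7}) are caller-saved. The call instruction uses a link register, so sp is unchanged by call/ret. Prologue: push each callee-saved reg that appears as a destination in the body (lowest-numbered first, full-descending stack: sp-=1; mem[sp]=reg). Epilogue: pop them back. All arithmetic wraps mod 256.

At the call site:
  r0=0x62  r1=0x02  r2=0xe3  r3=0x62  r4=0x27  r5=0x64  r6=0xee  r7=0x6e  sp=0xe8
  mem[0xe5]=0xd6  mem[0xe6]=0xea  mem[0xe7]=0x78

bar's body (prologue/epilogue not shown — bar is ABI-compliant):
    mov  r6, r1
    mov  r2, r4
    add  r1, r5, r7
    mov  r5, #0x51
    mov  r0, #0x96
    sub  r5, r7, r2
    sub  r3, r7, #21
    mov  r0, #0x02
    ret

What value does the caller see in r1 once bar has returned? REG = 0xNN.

prologue: push r0 -> mem[0xe7]=0x62, sp=0xe7
prologue: push r3 -> mem[0xe6]=0x62, sp=0xe6
body[0] mov  r6, r1 -> r6=0x02
body[1] mov  r2, r4 -> r2=0x27
body[2] add  r1, r5, r7 -> r1=0xd2
body[3] mov  r5, #0x51 -> r5=0x51
body[4] mov  r0, #0x96 -> r0=0x96
body[5] sub  r5, r7, r2 -> r5=0x47
body[6] sub  r3, r7, #21 -> r3=0x59
body[7] mov  r0, #0x02 -> r0=0x02
epilogue: pop r3=0x62, sp=0xe7
epilogue: pop r0=0x62, sp=0xe8
r1 is caller-saved -> body value

REG = 0xd2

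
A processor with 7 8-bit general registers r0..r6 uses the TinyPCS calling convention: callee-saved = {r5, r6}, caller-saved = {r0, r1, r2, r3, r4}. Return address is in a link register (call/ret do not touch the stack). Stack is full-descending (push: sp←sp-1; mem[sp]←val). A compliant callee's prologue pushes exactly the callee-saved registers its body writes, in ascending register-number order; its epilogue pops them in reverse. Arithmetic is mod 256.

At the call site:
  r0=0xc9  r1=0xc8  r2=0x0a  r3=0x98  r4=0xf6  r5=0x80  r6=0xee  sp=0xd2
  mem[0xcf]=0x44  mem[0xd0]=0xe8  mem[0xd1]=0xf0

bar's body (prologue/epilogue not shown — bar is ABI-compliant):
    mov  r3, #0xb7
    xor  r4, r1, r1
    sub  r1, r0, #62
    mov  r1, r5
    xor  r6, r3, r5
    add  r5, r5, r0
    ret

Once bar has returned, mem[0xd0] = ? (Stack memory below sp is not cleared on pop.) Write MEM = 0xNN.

prologue: push r5 → mem[0xd1]=0x80, sp=0xd1
prologue: push r6 → mem[0xd0]=0xee, sp=0xd0
body[0] mov  r3, #0xb7 → r3=0xb7
body[1] xor  r4, r1, r1 → r4=0x00
body[2] sub  r1, r0, #62 → r1=0x8b
body[3] mov  r1, r5 → r1=0x80
body[4] xor  r6, r3, r5 → r6=0x37
body[5] add  r5, r5, r0 → r5=0x49
epilogue: pop r6=0xee, sp=0xd1
epilogue: pop r5=0x80, sp=0xd2
prologue pushed ['r5', 'r6'] at ['0xd1', '0xd0']

MEM = 0xee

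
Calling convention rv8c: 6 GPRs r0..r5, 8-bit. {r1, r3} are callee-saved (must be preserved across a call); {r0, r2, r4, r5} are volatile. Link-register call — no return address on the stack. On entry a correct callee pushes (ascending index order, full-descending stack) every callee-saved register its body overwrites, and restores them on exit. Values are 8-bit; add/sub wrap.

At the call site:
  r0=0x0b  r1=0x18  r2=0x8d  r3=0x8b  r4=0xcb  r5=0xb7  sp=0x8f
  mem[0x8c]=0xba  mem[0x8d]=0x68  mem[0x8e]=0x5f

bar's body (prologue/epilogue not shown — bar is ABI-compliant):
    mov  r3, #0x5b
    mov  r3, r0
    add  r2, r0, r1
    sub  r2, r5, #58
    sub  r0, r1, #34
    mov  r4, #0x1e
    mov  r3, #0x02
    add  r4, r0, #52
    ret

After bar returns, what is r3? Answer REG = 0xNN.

prologue: push r3 -> mem[0x8e]=0x8b, sp=0x8e
body[0] mov  r3, #0x5b -> r3=0x5b
body[1] mov  r3, r0 -> r3=0x0b
body[2] add  r2, r0, r1 -> r2=0x23
body[3] sub  r2, r5, #58 -> r2=0x7d
body[4] sub  r0, r1, #34 -> r0=0xf6
body[5] mov  r4, #0x1e -> r4=0x1e
body[6] mov  r3, #0x02 -> r3=0x02
body[7] add  r4, r0, #52 -> r4=0x2a
epilogue: pop r3=0x8b, sp=0x8f
r3 is callee-saved -> restored

REG = 0x8b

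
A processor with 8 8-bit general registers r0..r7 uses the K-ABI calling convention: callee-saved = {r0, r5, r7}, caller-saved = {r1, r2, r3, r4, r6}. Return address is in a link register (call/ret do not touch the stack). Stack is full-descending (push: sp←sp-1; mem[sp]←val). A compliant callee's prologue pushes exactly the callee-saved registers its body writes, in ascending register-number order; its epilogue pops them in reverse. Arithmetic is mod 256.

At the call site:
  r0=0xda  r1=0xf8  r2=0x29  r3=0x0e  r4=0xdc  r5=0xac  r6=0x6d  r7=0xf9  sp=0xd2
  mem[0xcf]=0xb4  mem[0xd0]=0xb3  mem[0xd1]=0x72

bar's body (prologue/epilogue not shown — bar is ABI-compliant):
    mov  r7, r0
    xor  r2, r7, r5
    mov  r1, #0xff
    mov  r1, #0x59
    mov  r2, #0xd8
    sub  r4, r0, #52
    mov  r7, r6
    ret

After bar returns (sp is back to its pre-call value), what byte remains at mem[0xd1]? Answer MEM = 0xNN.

prologue: push r7 → mem[0xd1]=0xf9, sp=0xd1
body[0] mov  r7, r0 → r7=0xda
body[1] xor  r2, r7, r5 → r2=0x76
body[2] mov  r1, #0xff → r1=0xff
body[3] mov  r1, #0x59 → r1=0x59
body[4] mov  r2, #0xd8 → r2=0xd8
body[5] sub  r4, r0, #52 → r4=0xa6
body[6] mov  r7, r6 → r7=0x6d
epilogue: pop r7=0xf9, sp=0xd2
prologue pushed ['r7'] at ['0xd1']

MEM = 0xf9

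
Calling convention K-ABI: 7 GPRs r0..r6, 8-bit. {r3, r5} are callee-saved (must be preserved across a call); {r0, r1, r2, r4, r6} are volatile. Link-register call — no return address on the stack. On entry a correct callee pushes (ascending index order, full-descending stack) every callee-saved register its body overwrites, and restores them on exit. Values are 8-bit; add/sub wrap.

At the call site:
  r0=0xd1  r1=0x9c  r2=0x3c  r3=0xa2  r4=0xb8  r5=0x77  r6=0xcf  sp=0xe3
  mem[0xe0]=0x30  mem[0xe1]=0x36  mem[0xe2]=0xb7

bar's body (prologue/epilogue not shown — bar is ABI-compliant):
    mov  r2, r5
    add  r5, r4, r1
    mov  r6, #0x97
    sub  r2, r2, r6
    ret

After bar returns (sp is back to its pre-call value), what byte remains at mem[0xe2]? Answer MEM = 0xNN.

prologue: push r5 -> mem[0xe2]=0x77, sp=0xe2
body[0] mov  r2, r5 -> r2=0x77
body[1] add  r5, r4, r1 -> r5=0x54
body[2] mov  r6, #0x97 -> r6=0x97
body[3] sub  r2, r2, r6 -> r2=0xe0
epilogue: pop r5=0x77, sp=0xe3
prologue pushed ['r5'] at ['0xe2']

MEM = 0x77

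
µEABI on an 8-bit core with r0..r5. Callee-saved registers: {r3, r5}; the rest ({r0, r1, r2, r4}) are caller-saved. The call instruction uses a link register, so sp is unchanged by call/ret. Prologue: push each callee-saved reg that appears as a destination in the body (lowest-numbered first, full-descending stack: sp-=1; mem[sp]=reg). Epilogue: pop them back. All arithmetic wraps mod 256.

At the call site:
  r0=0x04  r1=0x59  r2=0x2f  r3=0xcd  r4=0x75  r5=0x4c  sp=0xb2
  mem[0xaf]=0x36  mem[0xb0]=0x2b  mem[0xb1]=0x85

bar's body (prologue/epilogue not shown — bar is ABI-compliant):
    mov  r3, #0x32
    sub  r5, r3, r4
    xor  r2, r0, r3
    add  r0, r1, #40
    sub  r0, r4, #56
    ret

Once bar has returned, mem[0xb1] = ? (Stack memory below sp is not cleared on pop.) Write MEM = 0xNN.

prologue: push r3 -> mem[0xb1]=0xcd, sp=0xb1
prologue: push r5 -> mem[0xb0]=0x4c, sp=0xb0
body[0] mov  r3, #0x32 -> r3=0x32
body[1] sub  r5, r3, r4 -> r5=0xbd
body[2] xor  r2, r0, r3 -> r2=0x36
body[3] add  r0, r1, #40 -> r0=0x81
body[4] sub  r0, r4, #56 -> r0=0x3d
epilogue: pop r5=0x4c, sp=0xb1
epilogue: pop r3=0xcd, sp=0xb2
prologue pushed ['r3', 'r5'] at ['0xb1', '0xb0']

MEM = 0xcd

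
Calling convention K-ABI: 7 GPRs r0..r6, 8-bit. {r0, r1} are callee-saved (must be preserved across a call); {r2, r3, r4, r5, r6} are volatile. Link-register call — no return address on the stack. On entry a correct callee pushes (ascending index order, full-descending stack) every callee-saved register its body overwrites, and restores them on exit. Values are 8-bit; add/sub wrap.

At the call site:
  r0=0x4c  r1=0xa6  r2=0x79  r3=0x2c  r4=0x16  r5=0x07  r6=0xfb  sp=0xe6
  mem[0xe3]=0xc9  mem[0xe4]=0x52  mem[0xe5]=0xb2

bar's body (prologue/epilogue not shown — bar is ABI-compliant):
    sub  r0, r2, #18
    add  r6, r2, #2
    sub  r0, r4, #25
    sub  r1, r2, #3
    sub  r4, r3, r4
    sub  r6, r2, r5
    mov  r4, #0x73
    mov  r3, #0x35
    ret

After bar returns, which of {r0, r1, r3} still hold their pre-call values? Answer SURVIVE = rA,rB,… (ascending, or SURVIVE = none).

SURVIVE = r0,r1

prologue: push r0 → mem[0xe5]=0x4c, sp=0xe5
prologue: push r1 → mem[0xe4]=0xa6, sp=0xe4
body[0] sub  r0, r2, #18 → r0=0x67
body[1] add  r6, r2, #2 → r6=0x7b
body[2] sub  r0, r4, #25 → r0=0xfd
body[3] sub  r1, r2, #3 → r1=0x76
body[4] sub  r4, r3, r4 → r4=0x16
body[5] sub  r6, r2, r5 → r6=0x72
body[6] mov  r4, #0x73 → r4=0x73
body[7] mov  r3, #0x35 → r3=0x35
epilogue: pop r1=0xa6, sp=0xe5
epilogue: pop r0=0x4c, sp=0xe6
r0: callee-saved, written=True
r1: callee-saved, written=True
r3: caller-saved, written=True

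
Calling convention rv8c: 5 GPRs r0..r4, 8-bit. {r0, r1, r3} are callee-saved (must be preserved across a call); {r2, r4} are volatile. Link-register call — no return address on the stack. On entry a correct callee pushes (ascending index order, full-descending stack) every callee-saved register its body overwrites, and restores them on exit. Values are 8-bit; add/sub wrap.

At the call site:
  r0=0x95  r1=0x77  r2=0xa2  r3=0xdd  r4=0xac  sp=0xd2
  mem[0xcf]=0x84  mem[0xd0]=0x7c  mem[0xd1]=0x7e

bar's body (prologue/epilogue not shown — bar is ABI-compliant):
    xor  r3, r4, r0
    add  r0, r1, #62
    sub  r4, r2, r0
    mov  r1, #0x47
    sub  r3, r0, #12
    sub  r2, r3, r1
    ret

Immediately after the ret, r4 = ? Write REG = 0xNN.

REG = 0xed

prologue: push r0 → mem[0xd1]=0x95, sp=0xd1
prologue: push r1 → mem[0xd0]=0x77, sp=0xd0
prologue: push r3 → mem[0xcf]=0xdd, sp=0xcf
body[0] xor  r3, r4, r0 → r3=0x39
body[1] add  r0, r1, #62 → r0=0xb5
body[2] sub  r4, r2, r0 → r4=0xed
body[3] mov  r1, #0x47 → r1=0x47
body[4] sub  r3, r0, #12 → r3=0xa9
body[5] sub  r2, r3, r1 → r2=0x62
epilogue: pop r3=0xdd, sp=0xd0
epilogue: pop r1=0x77, sp=0xd1
epilogue: pop r0=0x95, sp=0xd2
r4 is caller-saved → body value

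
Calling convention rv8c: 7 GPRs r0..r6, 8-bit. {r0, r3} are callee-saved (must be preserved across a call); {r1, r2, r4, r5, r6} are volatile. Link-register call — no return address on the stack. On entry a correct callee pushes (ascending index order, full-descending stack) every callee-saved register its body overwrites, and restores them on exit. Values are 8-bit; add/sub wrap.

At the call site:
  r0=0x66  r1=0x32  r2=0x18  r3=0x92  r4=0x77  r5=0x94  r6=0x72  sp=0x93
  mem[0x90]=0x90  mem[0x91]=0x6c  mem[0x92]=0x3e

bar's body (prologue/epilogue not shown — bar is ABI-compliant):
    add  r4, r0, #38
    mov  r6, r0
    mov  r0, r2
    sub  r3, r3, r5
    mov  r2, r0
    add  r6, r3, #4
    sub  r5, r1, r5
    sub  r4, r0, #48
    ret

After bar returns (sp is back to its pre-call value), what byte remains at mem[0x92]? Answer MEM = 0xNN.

MEM = 0x66

prologue: push r0 → mem[0x92]=0x66, sp=0x92
prologue: push r3 → mem[0x91]=0x92, sp=0x91
body[0] add  r4, r0, #38 → r4=0x8c
body[1] mov  r6, r0 → r6=0x66
body[2] mov  r0, r2 → r0=0x18
body[3] sub  r3, r3, r5 → r3=0xfe
body[4] mov  r2, r0 → r2=0x18
body[5] add  r6, r3, #4 → r6=0x02
body[6] sub  r5, r1, r5 → r5=0x9e
body[7] sub  r4, r0, #48 → r4=0xe8
epilogue: pop r3=0x92, sp=0x92
epilogue: pop r0=0x66, sp=0x93
prologue pushed ['r0', 'r3'] at ['0x92', '0x91']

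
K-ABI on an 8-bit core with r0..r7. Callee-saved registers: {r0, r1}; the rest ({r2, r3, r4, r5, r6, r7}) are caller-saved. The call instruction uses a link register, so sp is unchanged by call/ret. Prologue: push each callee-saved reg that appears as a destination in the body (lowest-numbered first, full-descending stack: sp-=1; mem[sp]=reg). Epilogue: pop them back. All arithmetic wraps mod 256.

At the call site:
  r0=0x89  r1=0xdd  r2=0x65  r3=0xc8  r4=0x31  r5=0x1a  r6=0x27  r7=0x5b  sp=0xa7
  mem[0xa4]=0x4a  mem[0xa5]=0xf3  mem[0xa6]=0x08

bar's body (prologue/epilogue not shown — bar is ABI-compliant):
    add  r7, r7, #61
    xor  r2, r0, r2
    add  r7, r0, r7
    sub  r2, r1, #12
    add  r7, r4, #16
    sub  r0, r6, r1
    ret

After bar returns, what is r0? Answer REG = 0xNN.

REG = 0x89

prologue: push r0 -> mem[0xa6]=0x89, sp=0xa6
body[0] add  r7, r7, #61 -> r7=0x98
body[1] xor  r2, r0, r2 -> r2=0xec
body[2] add  r7, r0, r7 -> r7=0x21
body[3] sub  r2, r1, #12 -> r2=0xd1
body[4] add  r7, r4, #16 -> r7=0x41
body[5] sub  r0, r6, r1 -> r0=0x4a
epilogue: pop r0=0x89, sp=0xa7
r0 is callee-saved -> restored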